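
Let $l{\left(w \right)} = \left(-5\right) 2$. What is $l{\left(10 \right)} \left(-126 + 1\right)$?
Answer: $1250$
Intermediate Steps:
$l{\left(w \right)} = -10$
$l{\left(10 \right)} \left(-126 + 1\right) = - 10 \left(-126 + 1\right) = \left(-10\right) \left(-125\right) = 1250$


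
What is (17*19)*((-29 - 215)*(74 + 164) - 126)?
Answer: -18797954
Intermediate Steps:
(17*19)*((-29 - 215)*(74 + 164) - 126) = 323*(-244*238 - 126) = 323*(-58072 - 126) = 323*(-58198) = -18797954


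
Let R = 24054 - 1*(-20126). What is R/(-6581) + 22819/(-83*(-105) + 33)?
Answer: -236314801/57570588 ≈ -4.1048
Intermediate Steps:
R = 44180 (R = 24054 + 20126 = 44180)
R/(-6581) + 22819/(-83*(-105) + 33) = 44180/(-6581) + 22819/(-83*(-105) + 33) = 44180*(-1/6581) + 22819/(8715 + 33) = -44180/6581 + 22819/8748 = -236314801/57570588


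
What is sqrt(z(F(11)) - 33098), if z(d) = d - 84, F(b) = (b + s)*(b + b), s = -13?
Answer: I*sqrt(33226) ≈ 182.28*I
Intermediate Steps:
F(b) = 2*b*(-13 + b) (F(b) = (b - 13)*(b + b) = (-13 + b)*(2*b) = 2*b*(-13 + b))
z(d) = -84 + d
sqrt(z(F(11)) - 33098) = sqrt((-84 + 2*11*(-13 + 11)) - 33098) = sqrt((-84 + 2*11*(-2)) - 33098) = sqrt((-84 - 44) - 33098) = sqrt(-128 - 33098) = sqrt(-33226) = I*sqrt(33226)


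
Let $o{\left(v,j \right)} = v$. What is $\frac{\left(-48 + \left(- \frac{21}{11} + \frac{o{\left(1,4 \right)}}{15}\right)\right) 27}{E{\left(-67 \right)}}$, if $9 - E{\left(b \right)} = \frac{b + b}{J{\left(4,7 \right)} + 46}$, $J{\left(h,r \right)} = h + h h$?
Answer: $- \frac{55512}{455} \approx -122.0$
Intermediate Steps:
$J{\left(h,r \right)} = h + h^{2}$
$E{\left(b \right)} = 9 - \frac{b}{33}$ ($E{\left(b \right)} = 9 - \frac{b + b}{4 \left(1 + 4\right) + 46} = 9 - \frac{2 b}{4 \cdot 5 + 46} = 9 - \frac{2 b}{20 + 46} = 9 - \frac{2 b}{66} = 9 - 2 b \frac{1}{66} = 9 - \frac{b}{33}$)
$\frac{\left(-48 + \left(- \frac{21}{11} + \frac{o{\left(1,4 \right)}}{15}\right)\right) 27}{E{\left(-67 \right)}} = \frac{\left(-48 + \left(- \frac{21}{11} + 1 \cdot \frac{1}{15}\right)\right) 27}{9 - - \frac{67}{33}} = \frac{\left(-48 + \left(\left(-21\right) \frac{1}{11} + 1 \cdot \frac{1}{15}\right)\right) 27}{9 + \frac{67}{33}} = \frac{\left(-48 + \left(- \frac{21}{11} + \frac{1}{15}\right)\right) 27}{\frac{364}{33}} = \left(-48 - \frac{304}{165}\right) 27 \cdot \frac{33}{364} = \left(- \frac{8224}{165}\right) 27 \cdot \frac{33}{364} = \left(- \frac{74016}{55}\right) \frac{33}{364} = - \frac{55512}{455}$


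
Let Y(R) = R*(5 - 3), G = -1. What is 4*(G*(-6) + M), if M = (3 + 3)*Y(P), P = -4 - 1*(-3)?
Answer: -24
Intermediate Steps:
P = -1 (P = -4 + 3 = -1)
Y(R) = 2*R (Y(R) = R*2 = 2*R)
M = -12 (M = (3 + 3)*(2*(-1)) = 6*(-2) = -12)
4*(G*(-6) + M) = 4*(-1*(-6) - 12) = 4*(6 - 12) = 4*(-6) = -24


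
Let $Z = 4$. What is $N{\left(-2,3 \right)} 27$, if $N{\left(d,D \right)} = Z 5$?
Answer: $540$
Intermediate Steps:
$N{\left(d,D \right)} = 20$ ($N{\left(d,D \right)} = 4 \cdot 5 = 20$)
$N{\left(-2,3 \right)} 27 = 20 \cdot 27 = 540$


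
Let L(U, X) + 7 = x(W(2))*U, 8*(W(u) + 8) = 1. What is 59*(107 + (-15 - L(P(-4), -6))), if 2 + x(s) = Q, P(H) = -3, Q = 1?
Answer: 5664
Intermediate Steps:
W(u) = -63/8 (W(u) = -8 + (⅛)*1 = -8 + ⅛ = -63/8)
x(s) = -1 (x(s) = -2 + 1 = -1)
L(U, X) = -7 - U
59*(107 + (-15 - L(P(-4), -6))) = 59*(107 + (-15 - (-7 - 1*(-3)))) = 59*(107 + (-15 - (-7 + 3))) = 59*(107 + (-15 - 1*(-4))) = 59*(107 + (-15 + 4)) = 59*(107 - 11) = 59*96 = 5664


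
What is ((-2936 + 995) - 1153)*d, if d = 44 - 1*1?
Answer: -133042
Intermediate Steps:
d = 43 (d = 44 - 1 = 43)
((-2936 + 995) - 1153)*d = ((-2936 + 995) - 1153)*43 = (-1941 - 1153)*43 = -3094*43 = -133042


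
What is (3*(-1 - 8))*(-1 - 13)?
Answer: 378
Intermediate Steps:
(3*(-1 - 8))*(-1 - 13) = (3*(-9))*(-14) = -27*(-14) = 378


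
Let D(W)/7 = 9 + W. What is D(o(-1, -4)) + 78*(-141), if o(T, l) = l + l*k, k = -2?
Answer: -10907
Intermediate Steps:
o(T, l) = -l (o(T, l) = l + l*(-2) = l - 2*l = -l)
D(W) = 63 + 7*W (D(W) = 7*(9 + W) = 63 + 7*W)
D(o(-1, -4)) + 78*(-141) = (63 + 7*(-1*(-4))) + 78*(-141) = (63 + 7*4) - 10998 = (63 + 28) - 10998 = 91 - 10998 = -10907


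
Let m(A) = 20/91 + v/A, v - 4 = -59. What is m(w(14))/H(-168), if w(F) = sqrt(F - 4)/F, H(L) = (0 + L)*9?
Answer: -5/34398 + 11*sqrt(10)/216 ≈ 0.16090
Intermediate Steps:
v = -55 (v = 4 - 59 = -55)
H(L) = 9*L (H(L) = L*9 = 9*L)
w(F) = sqrt(-4 + F)/F
m(A) = 20/91 - 55/A
m(w(14))/H(-168) = (20/91 - 55*14/sqrt(-4 + 14))/((9*(-168))) = (20/91 - 55*7*sqrt(10)/5)/(-1512) = (20/91 - 77*sqrt(10))*(-1/1512) = -5/34398 + 11*sqrt(10)/216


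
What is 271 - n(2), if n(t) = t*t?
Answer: 267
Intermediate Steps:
n(t) = t²
271 - n(2) = 271 - 1*2² = 271 - 1*4 = 271 - 4 = 267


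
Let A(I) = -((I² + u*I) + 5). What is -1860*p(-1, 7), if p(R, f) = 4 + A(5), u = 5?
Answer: 94860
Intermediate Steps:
A(I) = -5 - I² - 5*I (A(I) = -((I² + 5*I) + 5) = -(5 + I² + 5*I) = -5 - I² - 5*I)
p(R, f) = -51 (p(R, f) = 4 + (-5 - 1*5² - 5*5) = 4 + (-5 - 1*25 - 25) = 4 + (-5 - 25 - 25) = 4 - 55 = -51)
-1860*p(-1, 7) = -1860*(-51) = 94860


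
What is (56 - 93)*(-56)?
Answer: 2072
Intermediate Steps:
(56 - 93)*(-56) = -37*(-56) = 2072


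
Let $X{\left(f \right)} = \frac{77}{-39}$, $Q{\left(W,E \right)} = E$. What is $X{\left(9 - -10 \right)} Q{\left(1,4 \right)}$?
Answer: $- \frac{308}{39} \approx -7.8974$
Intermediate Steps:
$X{\left(f \right)} = - \frac{77}{39}$ ($X{\left(f \right)} = 77 \left(- \frac{1}{39}\right) = - \frac{77}{39}$)
$X{\left(9 - -10 \right)} Q{\left(1,4 \right)} = \left(- \frac{77}{39}\right) 4 = - \frac{308}{39}$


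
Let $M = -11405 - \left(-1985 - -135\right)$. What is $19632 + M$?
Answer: $10077$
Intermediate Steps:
$M = -9555$ ($M = -11405 - \left(-1985 + 135\right) = -11405 - -1850 = -11405 + 1850 = -9555$)
$19632 + M = 19632 - 9555 = 10077$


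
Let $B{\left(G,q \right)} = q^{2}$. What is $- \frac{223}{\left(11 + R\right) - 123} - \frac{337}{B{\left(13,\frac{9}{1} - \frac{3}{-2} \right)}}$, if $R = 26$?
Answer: $- \frac{17585}{37926} \approx -0.46367$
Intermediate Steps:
$- \frac{223}{\left(11 + R\right) - 123} - \frac{337}{B{\left(13,\frac{9}{1} - \frac{3}{-2} \right)}} = - \frac{223}{\left(11 + 26\right) - 123} - \frac{337}{\left(\frac{9}{1} - \frac{3}{-2}\right)^{2}} = - \frac{223}{37 - 123} - \frac{337}{\left(9 \cdot 1 - - \frac{3}{2}\right)^{2}} = - \frac{223}{-86} - \frac{337}{\left(9 + \frac{3}{2}\right)^{2}} = \left(-223\right) \left(- \frac{1}{86}\right) - \frac{337}{\left(\frac{21}{2}\right)^{2}} = \frac{223}{86} - \frac{337}{\frac{441}{4}} = \frac{223}{86} - \frac{1348}{441} = - \frac{17585}{37926}$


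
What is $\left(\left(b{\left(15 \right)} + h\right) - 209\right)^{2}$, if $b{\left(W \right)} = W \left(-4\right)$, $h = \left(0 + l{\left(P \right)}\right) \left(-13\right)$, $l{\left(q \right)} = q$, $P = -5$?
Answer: $41616$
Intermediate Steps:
$h = 65$ ($h = \left(0 - 5\right) \left(-13\right) = \left(-5\right) \left(-13\right) = 65$)
$b{\left(W \right)} = - 4 W$
$\left(\left(b{\left(15 \right)} + h\right) - 209\right)^{2} = \left(\left(\left(-4\right) 15 + 65\right) - 209\right)^{2} = \left(\left(-60 + 65\right) - 209\right)^{2} = \left(5 - 209\right)^{2} = \left(-204\right)^{2} = 41616$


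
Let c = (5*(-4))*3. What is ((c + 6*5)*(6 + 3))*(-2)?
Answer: 540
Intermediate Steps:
c = -60 (c = -20*3 = -60)
((c + 6*5)*(6 + 3))*(-2) = ((-60 + 6*5)*(6 + 3))*(-2) = ((-60 + 30)*9)*(-2) = -30*9*(-2) = -270*(-2) = 540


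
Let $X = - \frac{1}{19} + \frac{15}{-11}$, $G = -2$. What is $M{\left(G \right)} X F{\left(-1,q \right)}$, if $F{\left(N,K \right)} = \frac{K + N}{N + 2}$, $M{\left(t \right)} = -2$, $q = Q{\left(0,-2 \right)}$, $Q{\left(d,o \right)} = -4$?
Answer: $- \frac{2960}{209} \approx -14.163$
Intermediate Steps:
$q = -4$
$F{\left(N,K \right)} = \frac{K + N}{2 + N}$
$X = - \frac{296}{209}$ ($X = \left(-1\right) \frac{1}{19} + 15 \left(- \frac{1}{11}\right) = - \frac{1}{19} - \frac{15}{11} = - \frac{296}{209} \approx -1.4163$)
$M{\left(G \right)} X F{\left(-1,q \right)} = \left(-2\right) \left(- \frac{296}{209}\right) \frac{-4 - 1}{2 - 1} = \frac{592 \cdot 1^{-1} \left(-5\right)}{209} = \frac{592 \cdot 1 \left(-5\right)}{209} = \frac{592}{209} \left(-5\right) = - \frac{2960}{209}$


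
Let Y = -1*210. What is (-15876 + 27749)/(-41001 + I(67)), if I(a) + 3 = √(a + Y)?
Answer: -486840492/1681328159 - 11873*I*√143/1681328159 ≈ -0.28956 - 8.4445e-5*I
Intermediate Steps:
Y = -210
I(a) = -3 + √(-210 + a) (I(a) = -3 + √(a - 210) = -3 + √(-210 + a))
(-15876 + 27749)/(-41001 + I(67)) = (-15876 + 27749)/(-41001 + (-3 + √(-210 + 67))) = 11873/(-41001 + (-3 + √(-143))) = 11873/(-41001 + (-3 + I*√143)) = 11873/(-41004 + I*√143)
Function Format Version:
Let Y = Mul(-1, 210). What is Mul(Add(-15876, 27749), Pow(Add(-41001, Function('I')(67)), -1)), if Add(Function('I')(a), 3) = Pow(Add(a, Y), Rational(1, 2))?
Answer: Add(Rational(-486840492, 1681328159), Mul(Rational(-11873, 1681328159), I, Pow(143, Rational(1, 2)))) ≈ Add(-0.28956, Mul(-8.4445e-5, I))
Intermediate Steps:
Y = -210
Function('I')(a) = Add(-3, Pow(Add(-210, a), Rational(1, 2))) (Function('I')(a) = Add(-3, Pow(Add(a, -210), Rational(1, 2))) = Add(-3, Pow(Add(-210, a), Rational(1, 2))))
Mul(Add(-15876, 27749), Pow(Add(-41001, Function('I')(67)), -1)) = Mul(Add(-15876, 27749), Pow(Add(-41001, Add(-3, Pow(Add(-210, 67), Rational(1, 2)))), -1)) = Mul(11873, Pow(Add(-41001, Add(-3, Pow(-143, Rational(1, 2)))), -1)) = Mul(11873, Pow(Add(-41001, Add(-3, Mul(I, Pow(143, Rational(1, 2))))), -1)) = Mul(11873, Pow(Add(-41004, Mul(I, Pow(143, Rational(1, 2)))), -1))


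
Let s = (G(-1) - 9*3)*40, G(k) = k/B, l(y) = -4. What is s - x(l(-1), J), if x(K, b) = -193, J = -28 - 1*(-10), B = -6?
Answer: -2641/3 ≈ -880.33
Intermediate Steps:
J = -18 (J = -28 + 10 = -18)
G(k) = -k/6 (G(k) = k/(-6) = k*(-⅙) = -k/6)
s = -3220/3 (s = (-⅙*(-1) - 9*3)*40 = (⅙ - 27)*40 = -161/6*40 = -3220/3 ≈ -1073.3)
s - x(l(-1), J) = -3220/3 - 1*(-193) = -3220/3 + 193 = -2641/3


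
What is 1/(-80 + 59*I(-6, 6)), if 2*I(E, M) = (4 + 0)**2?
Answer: 1/392 ≈ 0.0025510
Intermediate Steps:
I(E, M) = 8 (I(E, M) = (4 + 0)**2/2 = (1/2)*4**2 = (1/2)*16 = 8)
1/(-80 + 59*I(-6, 6)) = 1/(-80 + 59*8) = 1/(-80 + 472) = 1/392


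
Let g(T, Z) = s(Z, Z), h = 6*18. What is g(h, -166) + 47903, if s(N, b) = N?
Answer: 47737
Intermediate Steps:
h = 108
g(T, Z) = Z
g(h, -166) + 47903 = -166 + 47903 = 47737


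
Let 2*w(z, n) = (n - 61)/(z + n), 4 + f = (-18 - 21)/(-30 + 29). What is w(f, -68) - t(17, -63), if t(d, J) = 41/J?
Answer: 3611/1386 ≈ 2.6053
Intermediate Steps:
f = 35 (f = -4 + (-18 - 21)/(-30 + 29) = -4 - 39/(-1) = -4 - 39*(-1) = -4 + 39 = 35)
w(z, n) = (-61 + n)/(2*(n + z)) (w(z, n) = ((n - 61)/(z + n))/2 = ((-61 + n)/(n + z))/2 = (-61 + n)/(2*(n + z)))
w(f, -68) - t(17, -63) = (-61 - 68)/(2*(-68 + 35)) - 41/(-63) = (½)*(-129)/(-33) - 41*(-1)/63 = (½)*(-1/33)*(-129) - 1*(-41/63) = 43/22 + 41/63 = 3611/1386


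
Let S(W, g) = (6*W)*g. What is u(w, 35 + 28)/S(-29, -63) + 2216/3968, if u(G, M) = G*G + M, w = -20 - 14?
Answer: 1820549/2718576 ≈ 0.66967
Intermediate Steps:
S(W, g) = 6*W*g
w = -34
u(G, M) = M + G**2 (u(G, M) = G**2 + M = M + G**2)
u(w, 35 + 28)/S(-29, -63) + 2216/3968 = ((35 + 28) + (-34)**2)/((6*(-29)*(-63))) + 2216/3968 = (63 + 1156)/10962 + 2216*(1/3968) = 1219*(1/10962) + 277/496 = 1219/10962 + 277/496 = 1820549/2718576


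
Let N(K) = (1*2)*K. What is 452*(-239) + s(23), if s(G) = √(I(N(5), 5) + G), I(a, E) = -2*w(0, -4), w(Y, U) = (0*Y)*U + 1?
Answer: -108028 + √21 ≈ -1.0802e+5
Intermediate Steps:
N(K) = 2*K
w(Y, U) = 1 (w(Y, U) = 0*U + 1 = 0 + 1 = 1)
I(a, E) = -2 (I(a, E) = -2*1 = -2)
s(G) = √(-2 + G)
452*(-239) + s(23) = 452*(-239) + √(-2 + 23) = -108028 + √21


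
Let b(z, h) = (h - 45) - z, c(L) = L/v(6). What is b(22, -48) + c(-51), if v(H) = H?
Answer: -247/2 ≈ -123.50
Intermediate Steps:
c(L) = L/6
b(z, h) = -45 + h - z (b(z, h) = (-45 + h) - z = -45 + h - z)
b(22, -48) + c(-51) = (-45 - 48 - 1*22) + (⅙)*(-51) = (-45 - 48 - 22) - 17/2 = -115 - 17/2 = -247/2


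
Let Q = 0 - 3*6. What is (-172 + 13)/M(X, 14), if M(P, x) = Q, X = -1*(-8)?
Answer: 53/6 ≈ 8.8333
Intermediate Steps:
Q = -18 (Q = 0 - 18 = -18)
X = 8
M(P, x) = -18
(-172 + 13)/M(X, 14) = (-172 + 13)/(-18) = -159*(-1/18) = 53/6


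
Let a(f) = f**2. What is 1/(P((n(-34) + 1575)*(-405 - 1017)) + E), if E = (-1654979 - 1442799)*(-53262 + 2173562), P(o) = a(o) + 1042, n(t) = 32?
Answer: -1/1346289888642 ≈ -7.4278e-13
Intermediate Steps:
P(o) = 1042 + o**2 (P(o) = o**2 + 1042 = 1042 + o**2)
E = -6568218693400 (E = -3097778*2120300 = -6568218693400)
1/(P((n(-34) + 1575)*(-405 - 1017)) + E) = 1/((1042 + ((32 + 1575)*(-405 - 1017))**2) - 6568218693400) = 1/((1042 + (1607*(-1422))**2) - 6568218693400) = 1/((1042 + (-2285154)**2) - 6568218693400) = 1/((1042 + 5221928803716) - 6568218693400) = 1/(5221928804758 - 6568218693400) = 1/(-1346289888642) = -1/1346289888642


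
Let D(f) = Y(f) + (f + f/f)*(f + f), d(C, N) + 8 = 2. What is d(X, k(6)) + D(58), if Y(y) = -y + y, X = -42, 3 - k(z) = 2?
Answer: 6838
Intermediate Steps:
k(z) = 1 (k(z) = 3 - 1*2 = 3 - 2 = 1)
d(C, N) = -6 (d(C, N) = -8 + 2 = -6)
Y(y) = 0
D(f) = 2*f*(1 + f) (D(f) = 0 + (f + f/f)*(f + f) = 0 + (f + 1)*(2*f) = 0 + (1 + f)*(2*f) = 0 + 2*f*(1 + f) = 2*f*(1 + f))
d(X, k(6)) + D(58) = -6 + 2*58*(1 + 58) = -6 + 2*58*59 = -6 + 6844 = 6838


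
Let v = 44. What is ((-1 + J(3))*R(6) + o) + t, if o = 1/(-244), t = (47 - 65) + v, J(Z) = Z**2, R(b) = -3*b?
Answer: -28793/244 ≈ -118.00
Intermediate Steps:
t = 26 (t = (47 - 65) + 44 = -18 + 44 = 26)
o = -1/244 ≈ -0.0040984
((-1 + J(3))*R(6) + o) + t = ((-1 + 3**2)*(-3*6) - 1/244) + 26 = ((-1 + 9)*(-18) - 1/244) + 26 = (8*(-18) - 1/244) + 26 = (-144 - 1/244) + 26 = -35137/244 + 26 = -28793/244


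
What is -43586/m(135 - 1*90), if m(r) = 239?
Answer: -43586/239 ≈ -182.37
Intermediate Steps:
-43586/m(135 - 1*90) = -43586/239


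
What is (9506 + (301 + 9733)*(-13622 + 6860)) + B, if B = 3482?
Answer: -67836920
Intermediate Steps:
(9506 + (301 + 9733)*(-13622 + 6860)) + B = (9506 + (301 + 9733)*(-13622 + 6860)) + 3482 = (9506 + 10034*(-6762)) + 3482 = (9506 - 67849908) + 3482 = -67840402 + 3482 = -67836920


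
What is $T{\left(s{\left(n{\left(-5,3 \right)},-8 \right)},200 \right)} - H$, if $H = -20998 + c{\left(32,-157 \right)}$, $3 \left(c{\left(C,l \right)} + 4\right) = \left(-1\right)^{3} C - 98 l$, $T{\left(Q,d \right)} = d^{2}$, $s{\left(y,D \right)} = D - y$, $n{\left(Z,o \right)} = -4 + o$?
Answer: $55884$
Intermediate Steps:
$c{\left(C,l \right)} = -4 - \frac{98 l}{3} - \frac{C}{3}$ ($c{\left(C,l \right)} = -4 + \frac{\left(-1\right)^{3} C - 98 l}{3} = -4 + \frac{- C - 98 l}{3} = -4 - \left(\frac{C}{3} + \frac{98 l}{3}\right) = -4 - \frac{98 l}{3} - \frac{C}{3}$)
$H = -15884$ ($H = -20998 - -5114 = -20998 + 5114 = -15884$)
$T{\left(s{\left(n{\left(-5,3 \right)},-8 \right)},200 \right)} - H = 200^{2} - -15884 = 40000 + 15884 = 55884$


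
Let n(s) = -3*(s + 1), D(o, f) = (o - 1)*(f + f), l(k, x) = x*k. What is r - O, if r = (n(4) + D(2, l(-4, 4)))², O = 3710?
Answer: -1501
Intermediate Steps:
l(k, x) = k*x
D(o, f) = 2*f*(-1 + o) (D(o, f) = (-1 + o)*(2*f) = 2*f*(-1 + o))
n(s) = -3 - 3*s (n(s) = -3*(1 + s) = -3 - 3*s)
r = 2209 (r = ((-3 - 3*4) + 2*(-4*4)*(-1 + 2))² = ((-3 - 12) + 2*(-16)*1)² = (-15 - 32)² = (-47)² = 2209)
r - O = 2209 - 1*3710 = 2209 - 3710 = -1501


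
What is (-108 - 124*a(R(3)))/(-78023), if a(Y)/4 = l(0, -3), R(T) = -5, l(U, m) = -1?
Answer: -388/78023 ≈ -0.0049729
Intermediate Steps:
a(Y) = -4 (a(Y) = 4*(-1) = -4)
(-108 - 124*a(R(3)))/(-78023) = (-108 - 124*(-4))/(-78023) = (-108 + 496)*(-1/78023) = 388*(-1/78023) = -388/78023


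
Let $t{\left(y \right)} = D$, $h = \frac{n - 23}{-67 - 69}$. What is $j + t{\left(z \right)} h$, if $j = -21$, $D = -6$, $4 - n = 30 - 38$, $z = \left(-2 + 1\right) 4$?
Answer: $- \frac{1461}{68} \approx -21.485$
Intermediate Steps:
$z = -4$ ($z = \left(-1\right) 4 = -4$)
$n = 12$ ($n = 4 - \left(30 - 38\right) = 4 - -8 = 4 + 8 = 12$)
$h = \frac{11}{136}$ ($h = \frac{12 - 23}{-67 - 69} = - \frac{11}{-136} = \left(-11\right) \left(- \frac{1}{136}\right) = \frac{11}{136} \approx 0.080882$)
$t{\left(y \right)} = -6$
$j + t{\left(z \right)} h = -21 - \frac{33}{68} = - \frac{1461}{68}$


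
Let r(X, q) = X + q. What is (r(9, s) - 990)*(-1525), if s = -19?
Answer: 1525000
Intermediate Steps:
(r(9, s) - 990)*(-1525) = ((9 - 19) - 990)*(-1525) = (-10 - 990)*(-1525) = -1000*(-1525) = 1525000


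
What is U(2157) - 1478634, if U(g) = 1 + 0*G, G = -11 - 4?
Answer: -1478633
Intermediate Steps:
G = -15
U(g) = 1 (U(g) = 1 + 0*(-15) = 1 + 0 = 1)
U(2157) - 1478634 = 1 - 1478634 = -1478633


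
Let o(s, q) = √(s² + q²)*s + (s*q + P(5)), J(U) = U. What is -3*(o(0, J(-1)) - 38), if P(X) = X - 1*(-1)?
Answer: 96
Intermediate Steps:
P(X) = 1 + X (P(X) = X + 1 = 1 + X)
o(s, q) = 6 + q*s + s*√(q² + s²) (o(s, q) = √(s² + q²)*s + (s*q + (1 + 5)) = √(q² + s²)*s + (q*s + 6) = s*√(q² + s²) + (6 + q*s) = 6 + q*s + s*√(q² + s²))
-3*(o(0, J(-1)) - 38) = -3*((6 - 1*0 + 0*√((-1)² + 0²)) - 38) = -3*((6 + 0 + 0*√(1 + 0)) - 38) = -3*((6 + 0 + 0*√1) - 38) = -3*((6 + 0 + 0*1) - 38) = -3*((6 + 0 + 0) - 38) = -3*(6 - 38) = -3*(-32) = 96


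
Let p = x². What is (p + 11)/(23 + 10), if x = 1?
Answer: 4/11 ≈ 0.36364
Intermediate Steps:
p = 1 (p = 1² = 1)
(p + 11)/(23 + 10) = (1 + 11)/(23 + 10) = 12/33 = 12*(1/33) = 4/11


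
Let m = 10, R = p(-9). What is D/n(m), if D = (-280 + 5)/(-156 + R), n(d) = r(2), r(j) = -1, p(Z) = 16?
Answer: -55/28 ≈ -1.9643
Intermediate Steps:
R = 16
n(d) = -1
D = 55/28 (D = (-280 + 5)/(-156 + 16) = -275/(-140) = -275*(-1/140) = 55/28 ≈ 1.9643)
D/n(m) = (55/28)/(-1) = (55/28)*(-1) = -55/28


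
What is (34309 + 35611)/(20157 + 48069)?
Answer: 34960/34113 ≈ 1.0248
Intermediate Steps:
(34309 + 35611)/(20157 + 48069) = 69920/68226 = 69920*(1/68226) = 34960/34113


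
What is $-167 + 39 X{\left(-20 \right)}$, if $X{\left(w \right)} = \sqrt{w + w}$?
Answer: $-167 + 78 i \sqrt{10} \approx -167.0 + 246.66 i$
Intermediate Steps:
$X{\left(w \right)} = \sqrt{2} \sqrt{w}$ ($X{\left(w \right)} = \sqrt{2 w} = \sqrt{2} \sqrt{w}$)
$-167 + 39 X{\left(-20 \right)} = -167 + 39 \sqrt{2} \sqrt{-20} = -167 + 39 \sqrt{2} \cdot 2 i \sqrt{5} = -167 + 39 \cdot 2 i \sqrt{10} = -167 + 78 i \sqrt{10}$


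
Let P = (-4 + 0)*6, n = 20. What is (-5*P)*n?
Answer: 2400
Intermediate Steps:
P = -24 (P = -4*6 = -24)
(-5*P)*n = -5*(-24)*20 = 120*20 = 2400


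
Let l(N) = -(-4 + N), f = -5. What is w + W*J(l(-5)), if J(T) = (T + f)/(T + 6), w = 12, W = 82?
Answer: 508/15 ≈ 33.867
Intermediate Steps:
l(N) = 4 - N
J(T) = (-5 + T)/(6 + T) (J(T) = (T - 5)/(T + 6) = (-5 + T)/(6 + T))
w + W*J(l(-5)) = 12 + 82*((-5 + (4 - 1*(-5)))/(6 + (4 - 1*(-5)))) = 12 + 82*((-5 + (4 + 5))/(6 + (4 + 5))) = 12 + 82*((-5 + 9)/(6 + 9)) = 12 + 82*(4/15) = 12 + 328/15 = 508/15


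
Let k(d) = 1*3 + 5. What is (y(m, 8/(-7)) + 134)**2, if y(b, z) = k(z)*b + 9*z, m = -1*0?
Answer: 749956/49 ≈ 15305.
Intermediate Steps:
k(d) = 8 (k(d) = 3 + 5 = 8)
m = 0
y(b, z) = 8*b + 9*z
(y(m, 8/(-7)) + 134)**2 = ((8*0 + 9*(8/(-7))) + 134)**2 = ((0 + 9*(8*(-1/7))) + 134)**2 = ((0 + 9*(-8/7)) + 134)**2 = ((0 - 72/7) + 134)**2 = (-72/7 + 134)**2 = (866/7)**2 = 749956/49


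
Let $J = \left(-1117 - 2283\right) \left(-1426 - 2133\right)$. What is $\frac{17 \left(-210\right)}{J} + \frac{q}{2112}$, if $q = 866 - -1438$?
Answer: $\frac{853929}{782980} \approx 1.0906$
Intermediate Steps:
$q = 2304$ ($q = 866 + 1438 = 2304$)
$J = 12100600$ ($J = \left(-3400\right) \left(-3559\right) = 12100600$)
$\frac{17 \left(-210\right)}{J} + \frac{q}{2112} = \frac{17 \left(-210\right)}{12100600} + \frac{2304}{2112} = \left(-3570\right) \frac{1}{12100600} + 2304 \cdot \frac{1}{2112} = - \frac{21}{71180} + \frac{12}{11} = \frac{853929}{782980}$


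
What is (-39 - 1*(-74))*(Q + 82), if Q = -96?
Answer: -490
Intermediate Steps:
(-39 - 1*(-74))*(Q + 82) = (-39 - 1*(-74))*(-96 + 82) = (-39 + 74)*(-14) = 35*(-14) = -490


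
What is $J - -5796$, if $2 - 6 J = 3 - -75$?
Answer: $\frac{17350}{3} \approx 5783.3$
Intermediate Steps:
$J = - \frac{38}{3}$ ($J = \frac{1}{3} - \frac{3 - -75}{6} = \frac{1}{3} - \frac{3 + 75}{6} = \frac{1}{3} - 13 = - \frac{38}{3} \approx -12.667$)
$J - -5796 = - \frac{38}{3} - -5796 = - \frac{38}{3} + 5796 = \frac{17350}{3}$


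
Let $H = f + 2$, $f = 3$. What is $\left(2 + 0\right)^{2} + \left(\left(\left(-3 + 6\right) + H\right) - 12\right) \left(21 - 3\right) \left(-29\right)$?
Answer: $2092$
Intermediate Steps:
$H = 5$ ($H = 3 + 2 = 5$)
$\left(2 + 0\right)^{2} + \left(\left(\left(-3 + 6\right) + H\right) - 12\right) \left(21 - 3\right) \left(-29\right) = \left(2 + 0\right)^{2} + \left(\left(\left(-3 + 6\right) + 5\right) - 12\right) \left(21 - 3\right) \left(-29\right) = 2^{2} + \left(\left(3 + 5\right) - 12\right) 18 \left(-29\right) = 4 + \left(8 - 12\right) 18 \left(-29\right) = 4 + \left(-4\right) 18 \left(-29\right) = 4 - -2088 = 4 + 2088 = 2092$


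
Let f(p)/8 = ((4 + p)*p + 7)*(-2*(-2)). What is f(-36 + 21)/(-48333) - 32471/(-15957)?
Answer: 493864505/257083227 ≈ 1.9210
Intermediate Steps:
f(p) = 224 + 32*p*(4 + p) (f(p) = 8*(((4 + p)*p + 7)*(-2*(-2))) = 8*((p*(4 + p) + 7)*4) = 8*((7 + p*(4 + p))*4) = 8*(28 + 4*p*(4 + p)) = 224 + 32*p*(4 + p))
f(-36 + 21)/(-48333) - 32471/(-15957) = (224 + 32*(-36 + 21)² + 128*(-36 + 21))/(-48333) - 32471/(-15957) = (224 + 32*(-15)² + 128*(-15))*(-1/48333) - 32471*(-1/15957) = (224 + 32*225 - 1920)*(-1/48333) + 32471/15957 = (224 + 7200 - 1920)*(-1/48333) + 32471/15957 = 5504*(-1/48333) + 32471/15957 = -5504/48333 + 32471/15957 = 493864505/257083227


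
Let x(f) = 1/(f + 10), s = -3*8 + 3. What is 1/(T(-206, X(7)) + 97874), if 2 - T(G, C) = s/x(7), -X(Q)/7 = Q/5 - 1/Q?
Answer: 1/98233 ≈ 1.0180e-5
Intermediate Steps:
X(Q) = 7/Q - 7*Q/5 (X(Q) = -7*(Q/5 - 1/Q) = -7*(-1/Q + Q/5) = 7/Q - 7*Q/5)
s = -21 (s = -24 + 3 = -21)
x(f) = 1/(10 + f)
T(G, C) = 359 (T(G, C) = 2 - (-21)/(1/(10 + 7)) = 2 - (-21)/(1/17) = 2 - (-21)/1/17 = 2 - (-21)*17 = 2 - 1*(-357) = 2 + 357 = 359)
1/(T(-206, X(7)) + 97874) = 1/(359 + 97874) = 1/98233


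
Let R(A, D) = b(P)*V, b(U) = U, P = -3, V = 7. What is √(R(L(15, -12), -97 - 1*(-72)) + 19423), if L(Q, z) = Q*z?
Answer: √19402 ≈ 139.29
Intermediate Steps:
R(A, D) = -21 (R(A, D) = -3*7 = -21)
√(R(L(15, -12), -97 - 1*(-72)) + 19423) = √(-21 + 19423) = √19402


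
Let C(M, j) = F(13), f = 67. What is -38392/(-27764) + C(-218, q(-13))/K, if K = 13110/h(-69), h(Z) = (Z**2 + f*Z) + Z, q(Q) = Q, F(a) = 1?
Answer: 1830561/1318790 ≈ 1.3881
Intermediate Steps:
h(Z) = Z**2 + 68*Z (h(Z) = (Z**2 + 67*Z) + Z = Z**2 + 68*Z)
C(M, j) = 1
K = 190 (K = 13110/((-69*(68 - 69))) = 13110/((-69*(-1))) = 13110/69 = 13110*(1/69) = 190)
-38392/(-27764) + C(-218, q(-13))/K = -38392/(-27764) + 1/190 = -38392*(-1/27764) + 1*(1/190) = 9598/6941 + 1/190 = 1830561/1318790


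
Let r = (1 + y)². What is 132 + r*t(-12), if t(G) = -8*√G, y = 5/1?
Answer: 132 - 576*I*√3 ≈ 132.0 - 997.66*I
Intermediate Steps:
y = 5 (y = 5*1 = 5)
r = 36 (r = (1 + 5)² = 6² = 36)
132 + r*t(-12) = 132 + 36*(-16*I*√3) = 132 - 576*I*√3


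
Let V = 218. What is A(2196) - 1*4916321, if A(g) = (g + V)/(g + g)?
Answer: -10796239709/2196 ≈ -4.9163e+6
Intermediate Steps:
A(g) = (218 + g)/(2*g) (A(g) = (g + 218)/(g + g) = (218 + g)/((2*g)) = (218 + g)*(1/(2*g)) = (218 + g)/(2*g))
A(2196) - 1*4916321 = (½)*(218 + 2196)/2196 - 1*4916321 = (½)*(1/2196)*2414 - 4916321 = 1207/2196 - 4916321 = -10796239709/2196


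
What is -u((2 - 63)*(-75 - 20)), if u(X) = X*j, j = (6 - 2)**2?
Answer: -92720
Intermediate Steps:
j = 16 (j = 4**2 = 16)
u(X) = 16*X (u(X) = X*16 = 16*X)
-u((2 - 63)*(-75 - 20)) = -16*(2 - 63)*(-75 - 20) = -16*(-61*(-95)) = -16*5795 = -1*92720 = -92720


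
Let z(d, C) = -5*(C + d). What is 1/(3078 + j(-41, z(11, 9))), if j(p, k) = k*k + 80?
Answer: 1/13158 ≈ 7.5999e-5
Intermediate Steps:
z(d, C) = -5*C - 5*d
j(p, k) = 80 + k**2 (j(p, k) = k**2 + 80 = 80 + k**2)
1/(3078 + j(-41, z(11, 9))) = 1/(3078 + (80 + (-5*9 - 5*11)**2)) = 1/(3078 + (80 + (-45 - 55)**2)) = 1/(3078 + (80 + (-100)**2)) = 1/(3078 + (80 + 10000)) = 1/(3078 + 10080) = 1/13158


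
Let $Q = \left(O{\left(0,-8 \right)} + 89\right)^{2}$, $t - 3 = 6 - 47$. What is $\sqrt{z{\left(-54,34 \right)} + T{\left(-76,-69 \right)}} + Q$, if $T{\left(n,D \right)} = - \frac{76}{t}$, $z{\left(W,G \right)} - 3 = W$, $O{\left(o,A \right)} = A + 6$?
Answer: $7569 + 7 i \approx 7569.0 + 7.0 i$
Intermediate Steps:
$O{\left(o,A \right)} = 6 + A$
$t = -38$ ($t = 3 + \left(6 - 47\right) = 3 - 41 = -38$)
$z{\left(W,G \right)} = 3 + W$
$T{\left(n,D \right)} = 2$ ($T{\left(n,D \right)} = - \frac{76}{-38} = \left(-76\right) \left(- \frac{1}{38}\right) = 2$)
$Q = 7569$ ($Q = \left(\left(6 - 8\right) + 89\right)^{2} = \left(-2 + 89\right)^{2} = 87^{2} = 7569$)
$\sqrt{z{\left(-54,34 \right)} + T{\left(-76,-69 \right)}} + Q = \sqrt{\left(3 - 54\right) + 2} + 7569 = \sqrt{-51 + 2} + 7569 = \sqrt{-49} + 7569 = 7 i + 7569 = 7569 + 7 i$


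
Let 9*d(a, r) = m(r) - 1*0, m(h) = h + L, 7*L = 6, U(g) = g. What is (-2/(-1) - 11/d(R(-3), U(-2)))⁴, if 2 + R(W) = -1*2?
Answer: 252688187761/4096 ≈ 6.1691e+7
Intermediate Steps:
L = 6/7 (L = (⅐)*6 = 6/7 ≈ 0.85714)
R(W) = -4 (R(W) = -2 - 1*2 = -2 - 2 = -4)
m(h) = 6/7 + h (m(h) = h + 6/7 = 6/7 + h)
d(a, r) = 2/21 + r/9 (d(a, r) = ((6/7 + r) - 1*0)/9 = ((6/7 + r) + 0)/9 = (6/7 + r)/9 = 2/21 + r/9)
(-2/(-1) - 11/d(R(-3), U(-2)))⁴ = (-2/(-1) - 11/(2/21 + (⅑)*(-2)))⁴ = (-2*(-1) - 11/(2/21 - 2/9))⁴ = (2 - 11/(-8/63))⁴ = (2 - 11*(-63/8))⁴ = (2 + 693/8)⁴ = (709/8)⁴ = 252688187761/4096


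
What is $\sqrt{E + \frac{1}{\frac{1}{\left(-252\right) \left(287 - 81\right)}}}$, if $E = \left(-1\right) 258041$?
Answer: $i \sqrt{309953} \approx 556.73 i$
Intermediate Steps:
$E = -258041$
$\sqrt{E + \frac{1}{\frac{1}{\left(-252\right) \left(287 - 81\right)}}} = \sqrt{-258041 + \frac{1}{\frac{1}{\left(-252\right) \left(287 - 81\right)}}} = \sqrt{-258041 + \frac{1}{\frac{1}{\left(-252\right) 206}}} = \sqrt{-258041 + \frac{1}{\frac{1}{-51912}}} = \sqrt{-258041 + \frac{1}{- \frac{1}{51912}}} = \sqrt{-258041 - 51912} = \sqrt{-309953} = i \sqrt{309953}$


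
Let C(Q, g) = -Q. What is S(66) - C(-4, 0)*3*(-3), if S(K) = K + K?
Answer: 168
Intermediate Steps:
S(K) = 2*K
S(66) - C(-4, 0)*3*(-3) = 2*66 - -1*(-4)*3*(-3) = 132 - 4*3*(-3) = 132 - 12*(-3) = 132 - 1*(-36) = 132 + 36 = 168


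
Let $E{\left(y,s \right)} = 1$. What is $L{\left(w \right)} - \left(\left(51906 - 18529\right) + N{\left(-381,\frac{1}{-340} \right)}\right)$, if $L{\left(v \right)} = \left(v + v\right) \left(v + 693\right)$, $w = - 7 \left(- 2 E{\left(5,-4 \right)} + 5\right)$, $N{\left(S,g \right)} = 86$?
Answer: $-61687$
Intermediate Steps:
$w = -21$ ($w = - 7 \left(\left(-2\right) 1 + 5\right) = - 7 \left(-2 + 5\right) = \left(-7\right) 3 = -21$)
$L{\left(v \right)} = 2 v \left(693 + v\right)$
$L{\left(w \right)} - \left(\left(51906 - 18529\right) + N{\left(-381,\frac{1}{-340} \right)}\right) = 2 \left(-21\right) \left(693 - 21\right) - \left(\left(51906 - 18529\right) + 86\right) = 2 \left(-21\right) 672 - \left(33377 + 86\right) = -28224 - 33463 = -61687$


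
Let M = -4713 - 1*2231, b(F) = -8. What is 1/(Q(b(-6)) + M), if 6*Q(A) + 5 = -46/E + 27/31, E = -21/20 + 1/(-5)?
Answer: -155/1075476 ≈ -0.00014412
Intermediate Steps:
E = -5/4 (E = -21*1/20 + 1*(-⅕) = -21/20 - ⅕ = -5/4 ≈ -1.2500)
M = -6944 (M = -4713 - 2231 = -6944)
Q(A) = 844/155 (Q(A) = -⅚ + (-46/(-5/4) + 27/31)/6 = -⅚ + (-46*(-⅘) + 27*(1/31))/6 = -⅚ + (184/5 + 27/31)/6 = -⅚ + (⅙)*(5839/155) = -⅚ + 5839/930 = 844/155)
1/(Q(b(-6)) + M) = 1/(844/155 - 6944) = 1/(-1075476/155) = -155/1075476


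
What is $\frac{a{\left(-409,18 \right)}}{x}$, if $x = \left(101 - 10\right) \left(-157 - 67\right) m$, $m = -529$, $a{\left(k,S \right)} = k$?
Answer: $- \frac{409}{10783136} \approx -3.793 \cdot 10^{-5}$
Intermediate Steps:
$x = 10783136$ ($x = \left(101 - 10\right) \left(-157 - 67\right) \left(-529\right) = 91 \left(-224\right) \left(-529\right) = \left(-20384\right) \left(-529\right) = 10783136$)
$\frac{a{\left(-409,18 \right)}}{x} = - \frac{409}{10783136}$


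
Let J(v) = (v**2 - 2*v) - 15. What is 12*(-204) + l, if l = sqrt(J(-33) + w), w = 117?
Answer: -2448 + sqrt(1257) ≈ -2412.5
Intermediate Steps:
J(v) = -15 + v**2 - 2*v
l = sqrt(1257) (l = sqrt((-15 + (-33)**2 - 2*(-33)) + 117) = sqrt((-15 + 1089 + 66) + 117) = sqrt(1140 + 117) = sqrt(1257) ≈ 35.454)
12*(-204) + l = 12*(-204) + sqrt(1257) = -2448 + sqrt(1257)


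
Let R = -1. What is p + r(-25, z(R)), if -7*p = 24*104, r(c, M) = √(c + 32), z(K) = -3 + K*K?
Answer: -2496/7 + √7 ≈ -353.93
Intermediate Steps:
z(K) = -3 + K²
r(c, M) = √(32 + c)
p = -2496/7 (p = -24*104/7 = -⅐*2496 = -2496/7 ≈ -356.57)
p + r(-25, z(R)) = -2496/7 + √(32 - 25) = -2496/7 + √7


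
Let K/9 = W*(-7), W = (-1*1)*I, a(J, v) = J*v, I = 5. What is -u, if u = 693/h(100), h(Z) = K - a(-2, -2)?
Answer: -693/311 ≈ -2.2283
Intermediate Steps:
W = -5 (W = -1*1*5 = -1*5 = -5)
K = 315 (K = 9*(-5*(-7)) = 9*35 = 315)
h(Z) = 311 (h(Z) = 315 - (-2)*(-2) = 315 - 1*4 = 315 - 4 = 311)
u = 693/311 ≈ 2.2283
-u = -1*693/311 = -693/311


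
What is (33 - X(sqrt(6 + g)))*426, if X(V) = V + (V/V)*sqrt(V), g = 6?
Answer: 14058 - 852*sqrt(3) - 426*sqrt(2)*3**(1/4) ≈ 11789.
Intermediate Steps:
X(V) = V + sqrt(V) (X(V) = V + 1*sqrt(V) = V + sqrt(V))
(33 - X(sqrt(6 + g)))*426 = (33 - (sqrt(6 + 6) + sqrt(sqrt(6 + 6))))*426 = (33 - (sqrt(12) + sqrt(sqrt(12))))*426 = (33 - (2*sqrt(3) + sqrt(2*sqrt(3))))*426 = (33 - (2*sqrt(3) + sqrt(2)*3**(1/4)))*426 = (33 + (-2*sqrt(3) - sqrt(2)*3**(1/4)))*426 = (33 - 2*sqrt(3) - sqrt(2)*3**(1/4))*426 = 14058 - 852*sqrt(3) - 426*sqrt(2)*3**(1/4)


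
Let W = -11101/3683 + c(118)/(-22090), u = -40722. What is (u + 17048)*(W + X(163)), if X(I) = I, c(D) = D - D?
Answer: -13949383672/3683 ≈ -3.7875e+6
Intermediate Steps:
c(D) = 0
W = -11101/3683 (W = -11101/3683 + 0/(-22090) = -11101*1/3683 + 0*(-1/22090) = -11101/3683 + 0 = -11101/3683 ≈ -3.0141)
(u + 17048)*(W + X(163)) = (-40722 + 17048)*(-11101/3683 + 163) = -23674*589228/3683 = -13949383672/3683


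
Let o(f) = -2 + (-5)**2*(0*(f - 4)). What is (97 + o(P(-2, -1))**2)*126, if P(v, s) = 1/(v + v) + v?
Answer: 12726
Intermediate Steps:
P(v, s) = v + 1/(2*v) (P(v, s) = 1/(2*v) + v = v + 1/(2*v))
o(f) = -2 (o(f) = -2 + 25*(0*(-4 + f)) = -2 + 25*0 = -2 + 0 = -2)
(97 + o(P(-2, -1))**2)*126 = (97 + (-2)**2)*126 = (97 + 4)*126 = 101*126 = 12726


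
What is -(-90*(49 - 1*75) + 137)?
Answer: -2477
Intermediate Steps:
-(-90*(49 - 1*75) + 137) = -(-90*(49 - 75) + 137) = -(-90*(-26) + 137) = -(2340 + 137) = -1*2477 = -2477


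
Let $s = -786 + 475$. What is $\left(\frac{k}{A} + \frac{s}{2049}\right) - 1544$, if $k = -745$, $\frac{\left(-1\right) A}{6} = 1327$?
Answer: $- \frac{8396659583}{5438046} \approx -1544.1$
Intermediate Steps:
$A = -7962$ ($A = \left(-6\right) 1327 = -7962$)
$s = -311$
$\left(\frac{k}{A} + \frac{s}{2049}\right) - 1544 = \left(- \frac{745}{-7962} - \frac{311}{2049}\right) - 1544 = \left(\left(-745\right) \left(- \frac{1}{7962}\right) - \frac{311}{2049}\right) - 1544 = \left(\frac{745}{7962} - \frac{311}{2049}\right) - 1544 = - \frac{316559}{5438046} - 1544 = - \frac{8396659583}{5438046}$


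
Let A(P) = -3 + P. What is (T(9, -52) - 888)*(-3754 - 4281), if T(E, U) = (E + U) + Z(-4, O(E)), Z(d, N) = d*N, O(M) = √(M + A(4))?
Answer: 7480585 + 32140*√10 ≈ 7.5822e+6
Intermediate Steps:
O(M) = √(1 + M) (O(M) = √(M + (-3 + 4)) = √(M + 1) = √(1 + M))
Z(d, N) = N*d
T(E, U) = E + U - 4*√(1 + E) (T(E, U) = (E + U) + √(1 + E)*(-4) = (E + U) - 4*√(1 + E) = E + U - 4*√(1 + E))
(T(9, -52) - 888)*(-3754 - 4281) = ((9 - 52 - 4*√(1 + 9)) - 888)*(-3754 - 4281) = ((9 - 52 - 4*√10) - 888)*(-8035) = ((-43 - 4*√10) - 888)*(-8035) = (-931 - 4*√10)*(-8035) = 7480585 + 32140*√10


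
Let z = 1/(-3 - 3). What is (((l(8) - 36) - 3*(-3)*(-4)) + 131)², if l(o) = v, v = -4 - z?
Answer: 109561/36 ≈ 3043.4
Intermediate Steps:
z = -⅙ (z = 1/(-6) = -⅙ ≈ -0.16667)
v = -23/6 (v = -4 - 1*(-⅙) = -4 + ⅙ = -23/6 ≈ -3.8333)
l(o) = -23/6
(((l(8) - 36) - 3*(-3)*(-4)) + 131)² = (((-23/6 - 36) - 3*(-3)*(-4)) + 131)² = ((-239/6 + 9*(-4)) + 131)² = ((-239/6 - 36) + 131)² = (-455/6 + 131)² = (331/6)² = 109561/36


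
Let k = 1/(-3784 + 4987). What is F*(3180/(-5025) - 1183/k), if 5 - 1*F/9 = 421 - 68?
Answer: 1493197057764/335 ≈ 4.4573e+9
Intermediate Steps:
k = 1/1203 ≈ 0.00083125
F = -3132 (F = 45 - 9*(421 - 68) = 45 - 9*353 = 45 - 3177 = -3132)
F*(3180/(-5025) - 1183/k) = -3132*(3180/(-5025) - 1183/1/1203) = -3132*(3180*(-1/5025) - 1183*1203) = -3132*(-212/335 - 1423149) = -3132*(-476755127/335) = 1493197057764/335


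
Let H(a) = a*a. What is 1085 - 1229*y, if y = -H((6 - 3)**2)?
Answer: 100634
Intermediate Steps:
H(a) = a**2
y = -81 (y = -((6 - 3)**2)**2 = -(3**2)**2 = -1*9**2 = -1*81 = -81)
1085 - 1229*y = 1085 - 1229*(-81) = 1085 + 99549 = 100634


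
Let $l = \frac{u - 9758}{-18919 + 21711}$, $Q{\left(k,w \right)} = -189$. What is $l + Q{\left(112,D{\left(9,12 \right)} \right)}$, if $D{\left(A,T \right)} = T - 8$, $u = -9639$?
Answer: $- \frac{547085}{2792} \approx -195.95$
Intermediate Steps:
$D{\left(A,T \right)} = -8 + T$
$l = - \frac{19397}{2792}$ ($l = \frac{-9639 - 9758}{-18919 + 21711} = - \frac{19397}{2792} \approx -6.9473$)
$l + Q{\left(112,D{\left(9,12 \right)} \right)} = - \frac{19397}{2792} - 189 = - \frac{547085}{2792}$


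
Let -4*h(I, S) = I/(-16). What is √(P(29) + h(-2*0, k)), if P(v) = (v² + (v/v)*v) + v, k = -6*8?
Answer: √899 ≈ 29.983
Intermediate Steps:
k = -48
h(I, S) = I/64 (h(I, S) = -I/(4*(-16)) = -I*(-1)/(4*16) = -(-1)*I/64 = I/64)
P(v) = v² + 2*v (P(v) = (v² + 1*v) + v = (v² + v) + v = (v + v²) + v = v² + 2*v)
√(P(29) + h(-2*0, k)) = √(29*(2 + 29) + (-2*0)/64) = √(29*31 + (1/64)*0) = √(899 + 0) = √899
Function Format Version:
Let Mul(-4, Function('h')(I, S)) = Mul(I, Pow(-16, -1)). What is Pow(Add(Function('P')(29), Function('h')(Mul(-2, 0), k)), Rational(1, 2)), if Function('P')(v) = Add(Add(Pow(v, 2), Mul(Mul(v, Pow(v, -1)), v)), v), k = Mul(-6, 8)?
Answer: Pow(899, Rational(1, 2)) ≈ 29.983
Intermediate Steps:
k = -48
Function('h')(I, S) = Mul(Rational(1, 64), I) (Function('h')(I, S) = Mul(Rational(-1, 4), Mul(I, Pow(-16, -1))) = Mul(Rational(-1, 4), Mul(I, Rational(-1, 16))) = Mul(Rational(-1, 4), Mul(Rational(-1, 16), I)) = Mul(Rational(1, 64), I))
Function('P')(v) = Add(Pow(v, 2), Mul(2, v)) (Function('P')(v) = Add(Add(Pow(v, 2), Mul(1, v)), v) = Add(Add(Pow(v, 2), v), v) = Add(Add(v, Pow(v, 2)), v) = Add(Pow(v, 2), Mul(2, v)))
Pow(Add(Function('P')(29), Function('h')(Mul(-2, 0), k)), Rational(1, 2)) = Pow(Add(Mul(29, Add(2, 29)), Mul(Rational(1, 64), Mul(-2, 0))), Rational(1, 2)) = Pow(Add(Mul(29, 31), Mul(Rational(1, 64), 0)), Rational(1, 2)) = Pow(Add(899, 0), Rational(1, 2)) = Pow(899, Rational(1, 2))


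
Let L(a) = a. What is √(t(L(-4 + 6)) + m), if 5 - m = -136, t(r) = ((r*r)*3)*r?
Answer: √165 ≈ 12.845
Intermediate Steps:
t(r) = 3*r³ (t(r) = (r²*3)*r = (3*r²)*r = 3*r³)
m = 141 (m = 5 - 1*(-136) = 5 + 136 = 141)
√(t(L(-4 + 6)) + m) = √(3*(-4 + 6)³ + 141) = √(3*2³ + 141) = √(3*8 + 141) = √(24 + 141) = √165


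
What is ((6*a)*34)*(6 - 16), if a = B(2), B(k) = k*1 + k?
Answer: -8160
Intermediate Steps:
B(k) = 2*k (B(k) = k + k = 2*k)
a = 4 (a = 2*2 = 4)
((6*a)*34)*(6 - 16) = ((6*4)*34)*(6 - 16) = (24*34)*(-10) = 816*(-10) = -8160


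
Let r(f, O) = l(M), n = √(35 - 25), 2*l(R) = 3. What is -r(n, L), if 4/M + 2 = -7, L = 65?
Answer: -3/2 ≈ -1.5000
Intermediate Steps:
M = -4/9 (M = 4/(-2 - 7) = 4/(-9) = 4*(-⅑) = -4/9 ≈ -0.44444)
l(R) = 3/2 (l(R) = (½)*3 = 3/2)
n = √10 ≈ 3.1623
r(f, O) = 3/2
-r(n, L) = -1*3/2 = -3/2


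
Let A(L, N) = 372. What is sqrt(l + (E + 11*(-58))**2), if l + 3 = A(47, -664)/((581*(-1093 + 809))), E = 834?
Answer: sqrt(65365285587070)/41251 ≈ 195.99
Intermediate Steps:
l = -123846/41251 (l = -3 + 372/((581*(-1093 + 809))) = -3 + 372/((581*(-284))) = -3 + 372/(-165004) = -3 + 372*(-1/165004) = -3 - 93/41251 = -123846/41251 ≈ -3.0023)
sqrt(l + (E + 11*(-58))**2) = sqrt(-123846/41251 + (834 + 11*(-58))**2) = sqrt(-123846/41251 + (834 - 638)**2) = sqrt(-123846/41251 + 196**2) = sqrt(-123846/41251 + 38416) = sqrt(1584574570/41251) = sqrt(65365285587070)/41251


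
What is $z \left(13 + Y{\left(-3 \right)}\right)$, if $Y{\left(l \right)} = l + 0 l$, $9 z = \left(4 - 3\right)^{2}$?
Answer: $\frac{10}{9} \approx 1.1111$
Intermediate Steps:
$z = \frac{1}{9}$ ($z = \frac{\left(4 - 3\right)^{2}}{9} = \frac{1^{2}}{9} = \frac{1}{9} \cdot 1 = \frac{1}{9} \approx 0.11111$)
$Y{\left(l \right)} = l$ ($Y{\left(l \right)} = l + 0 = l$)
$z \left(13 + Y{\left(-3 \right)}\right) = \frac{13 - 3}{9} = \frac{1}{9} \cdot 10 = \frac{10}{9}$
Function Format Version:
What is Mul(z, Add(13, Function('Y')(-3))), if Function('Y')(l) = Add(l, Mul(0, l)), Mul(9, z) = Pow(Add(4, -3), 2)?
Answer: Rational(10, 9) ≈ 1.1111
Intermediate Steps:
z = Rational(1, 9) (z = Mul(Rational(1, 9), Pow(Add(4, -3), 2)) = Mul(Rational(1, 9), Pow(1, 2)) = Mul(Rational(1, 9), 1) = Rational(1, 9) ≈ 0.11111)
Function('Y')(l) = l (Function('Y')(l) = Add(l, 0) = l)
Mul(z, Add(13, Function('Y')(-3))) = Mul(Rational(1, 9), Add(13, -3)) = Mul(Rational(1, 9), 10) = Rational(10, 9)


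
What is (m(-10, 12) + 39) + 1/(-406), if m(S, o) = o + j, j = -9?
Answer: 17051/406 ≈ 41.998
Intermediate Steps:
m(S, o) = -9 + o (m(S, o) = o - 9 = -9 + o)
(m(-10, 12) + 39) + 1/(-406) = ((-9 + 12) + 39) + 1/(-406) = (3 + 39) - 1/406 = 42 - 1/406 = 17051/406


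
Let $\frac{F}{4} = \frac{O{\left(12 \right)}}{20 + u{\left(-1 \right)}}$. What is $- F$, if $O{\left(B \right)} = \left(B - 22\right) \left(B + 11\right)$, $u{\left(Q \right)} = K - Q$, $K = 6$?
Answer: $\frac{920}{27} \approx 34.074$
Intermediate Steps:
$u{\left(Q \right)} = 6 - Q$
$O{\left(B \right)} = \left(-22 + B\right) \left(11 + B\right)$
$F = - \frac{920}{27}$ ($F = 4 \frac{-242 + 12^{2} - 132}{20 + \left(6 - -1\right)} = 4 \frac{-242 + 144 - 132}{20 + \left(6 + 1\right)} = 4 \left(- \frac{230}{20 + 7}\right) = 4 \left(- \frac{230}{27}\right) = - \frac{920}{27} \approx -34.074$)
$- F = \left(-1\right) \left(- \frac{920}{27}\right) = \frac{920}{27}$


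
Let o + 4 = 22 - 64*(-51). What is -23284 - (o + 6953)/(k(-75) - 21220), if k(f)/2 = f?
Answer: -99513769/4274 ≈ -23284.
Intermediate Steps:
o = 3282 (o = -4 + (22 - 64*(-51)) = -4 + (22 + 3264) = -4 + 3286 = 3282)
k(f) = 2*f
-23284 - (o + 6953)/(k(-75) - 21220) = -23284 - (3282 + 6953)/(2*(-75) - 21220) = -23284 - 10235/(-150 - 21220) = -23284 - 10235/(-21370) = -23284 - 10235*(-1)/21370 = -23284 - 1*(-2047/4274) = -23284 + 2047/4274 = -99513769/4274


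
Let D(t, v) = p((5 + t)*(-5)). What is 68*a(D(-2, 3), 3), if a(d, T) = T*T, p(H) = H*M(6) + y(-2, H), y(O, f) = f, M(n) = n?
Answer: 612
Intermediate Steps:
p(H) = 7*H (p(H) = H*6 + H = 6*H + H = 7*H)
D(t, v) = -175 - 35*t (D(t, v) = 7*((5 + t)*(-5)) = 7*(-25 - 5*t) = -175 - 35*t)
a(d, T) = T²
68*a(D(-2, 3), 3) = 68*3² = 68*9 = 612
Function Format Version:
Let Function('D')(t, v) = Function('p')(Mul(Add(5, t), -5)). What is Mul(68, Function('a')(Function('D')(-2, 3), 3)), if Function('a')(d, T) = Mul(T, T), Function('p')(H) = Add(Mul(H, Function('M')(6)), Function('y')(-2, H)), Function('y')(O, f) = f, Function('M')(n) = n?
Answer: 612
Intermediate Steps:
Function('p')(H) = Mul(7, H) (Function('p')(H) = Add(Mul(H, 6), H) = Add(Mul(6, H), H) = Mul(7, H))
Function('D')(t, v) = Add(-175, Mul(-35, t)) (Function('D')(t, v) = Mul(7, Mul(Add(5, t), -5)) = Mul(7, Add(-25, Mul(-5, t))) = Add(-175, Mul(-35, t)))
Function('a')(d, T) = Pow(T, 2)
Mul(68, Function('a')(Function('D')(-2, 3), 3)) = Mul(68, Pow(3, 2)) = Mul(68, 9) = 612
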